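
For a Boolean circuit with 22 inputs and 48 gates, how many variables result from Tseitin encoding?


The Tseitin transformation introduces one auxiliary variable per gate.
Total variables = inputs + gates = 22 + 48 = 70.

70


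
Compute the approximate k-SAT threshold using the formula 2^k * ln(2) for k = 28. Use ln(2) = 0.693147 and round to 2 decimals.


Using the asymptotic formula: threshold ~ 2^k * ln(2).
2^28 = 268435456.
268435456 * 0.693147 = 186065231.02.

186065231.02


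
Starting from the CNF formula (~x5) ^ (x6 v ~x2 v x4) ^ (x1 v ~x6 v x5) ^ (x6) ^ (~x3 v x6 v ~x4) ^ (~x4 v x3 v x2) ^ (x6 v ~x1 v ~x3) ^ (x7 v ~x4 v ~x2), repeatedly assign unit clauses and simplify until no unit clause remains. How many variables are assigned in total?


Unit propagation repeatedly assigns the literal in any unit clause, then simplifies.
Assignments in order: x5 = F, x6 = T, x1 = T.
No further unit clauses remain.
Total variables assigned = 3.

3


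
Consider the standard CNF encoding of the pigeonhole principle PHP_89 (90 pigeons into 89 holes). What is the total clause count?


The PHP encoding has two parts:
1) At-least-one-hole clauses: 90 (one per pigeon, each with 89 literals).
2) At-most-one-pigeon-per-hole clauses: 89 holes * C(90,2) = 89 * 4005 = 356445.
Total clauses = 90 + 356445 = 356535.

356535


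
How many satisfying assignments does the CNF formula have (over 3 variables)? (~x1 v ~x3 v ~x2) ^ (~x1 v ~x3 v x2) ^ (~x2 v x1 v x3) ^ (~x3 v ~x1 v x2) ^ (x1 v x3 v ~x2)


Enumerate all 8 truth assignments over 3 variables.
Test each against every clause.
Satisfying assignments found: 5.

5


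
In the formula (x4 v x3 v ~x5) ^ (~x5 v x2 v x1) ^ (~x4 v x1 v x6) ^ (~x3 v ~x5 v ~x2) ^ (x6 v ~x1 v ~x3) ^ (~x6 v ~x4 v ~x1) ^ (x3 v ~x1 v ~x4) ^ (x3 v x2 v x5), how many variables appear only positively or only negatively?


A pure literal appears in only one polarity across all clauses.
No pure literals found.
Count = 0.

0


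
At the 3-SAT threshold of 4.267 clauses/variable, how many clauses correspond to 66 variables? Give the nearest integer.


The 3-SAT phase transition occurs at approximately 4.267 clauses per variable.
m = 4.267 * 66 = 281.622.
Rounded to nearest integer: 282.

282


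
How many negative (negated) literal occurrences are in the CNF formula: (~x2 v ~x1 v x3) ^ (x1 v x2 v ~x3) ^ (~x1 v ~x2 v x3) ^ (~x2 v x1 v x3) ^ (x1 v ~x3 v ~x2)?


Scan each clause for negated literals.
Clause 1: 2 negative; Clause 2: 1 negative; Clause 3: 2 negative; Clause 4: 1 negative; Clause 5: 2 negative.
Total negative literal occurrences = 8.

8


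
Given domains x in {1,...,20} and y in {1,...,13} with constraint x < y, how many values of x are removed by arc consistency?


For the constraint x < y, x needs a supporting value in y's domain.
x can be at most 12 (one less than y's maximum).
Valid x values from domain: 12 out of 20.
Pruned = 20 - 12 = 8.

8


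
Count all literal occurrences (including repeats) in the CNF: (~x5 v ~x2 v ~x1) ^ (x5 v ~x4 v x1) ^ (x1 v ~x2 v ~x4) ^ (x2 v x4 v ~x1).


Clause lengths: 3, 3, 3, 3.
Sum = 3 + 3 + 3 + 3 = 12.

12


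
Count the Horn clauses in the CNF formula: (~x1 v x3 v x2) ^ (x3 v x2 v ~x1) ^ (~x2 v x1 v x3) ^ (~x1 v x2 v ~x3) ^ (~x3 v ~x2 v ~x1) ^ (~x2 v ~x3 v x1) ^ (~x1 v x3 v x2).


A Horn clause has at most one positive literal.
Clause 1: 2 positive lit(s) -> not Horn
Clause 2: 2 positive lit(s) -> not Horn
Clause 3: 2 positive lit(s) -> not Horn
Clause 4: 1 positive lit(s) -> Horn
Clause 5: 0 positive lit(s) -> Horn
Clause 6: 1 positive lit(s) -> Horn
Clause 7: 2 positive lit(s) -> not Horn
Total Horn clauses = 3.

3


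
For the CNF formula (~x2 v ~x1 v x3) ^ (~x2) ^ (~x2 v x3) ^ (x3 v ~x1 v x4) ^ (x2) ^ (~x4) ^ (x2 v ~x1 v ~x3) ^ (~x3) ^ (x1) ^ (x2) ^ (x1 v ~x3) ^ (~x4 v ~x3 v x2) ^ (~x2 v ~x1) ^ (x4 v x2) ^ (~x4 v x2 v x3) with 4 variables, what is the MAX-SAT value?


Enumerate all 16 truth assignments.
For each, count how many of the 15 clauses are satisfied.
The formula is not fully satisfiable, so the maximum is below 15.
Maximum simultaneously satisfiable clauses = 12.

12


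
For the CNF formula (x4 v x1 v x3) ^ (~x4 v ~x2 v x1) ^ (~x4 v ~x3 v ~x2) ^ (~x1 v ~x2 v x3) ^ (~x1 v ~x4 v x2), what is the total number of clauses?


Each group enclosed in parentheses joined by ^ is one clause.
Counting the conjuncts: 5 clauses.

5


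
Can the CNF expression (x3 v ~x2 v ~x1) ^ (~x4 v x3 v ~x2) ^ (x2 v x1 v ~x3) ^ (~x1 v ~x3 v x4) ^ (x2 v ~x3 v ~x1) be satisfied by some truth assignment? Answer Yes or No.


Check all 16 possible truth assignments.
Number of satisfying assignments found: 8.
The formula is satisfiable.

Yes


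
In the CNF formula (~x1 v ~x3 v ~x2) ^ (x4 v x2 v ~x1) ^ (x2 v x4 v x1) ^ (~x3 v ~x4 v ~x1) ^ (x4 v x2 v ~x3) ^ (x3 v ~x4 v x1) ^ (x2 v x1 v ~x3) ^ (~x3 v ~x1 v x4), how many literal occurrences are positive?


Scan each clause for unnegated literals.
Clause 1: 0 positive; Clause 2: 2 positive; Clause 3: 3 positive; Clause 4: 0 positive; Clause 5: 2 positive; Clause 6: 2 positive; Clause 7: 2 positive; Clause 8: 1 positive.
Total positive literal occurrences = 12.

12


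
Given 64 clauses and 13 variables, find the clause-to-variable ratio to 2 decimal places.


Clause-to-variable ratio = clauses / variables.
64 / 13 = 4.92.

4.92


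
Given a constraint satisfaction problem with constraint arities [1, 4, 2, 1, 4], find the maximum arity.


The arities are: 1, 4, 2, 1, 4.
Scan for the maximum value.
Maximum arity = 4.

4


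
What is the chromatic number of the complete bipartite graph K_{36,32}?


K_{36,32} is bipartite by definition: the two parts are independent sets, with every edge crossing between them.
Color all vertices in one part with color 1 and all vertices in the other part with color 2.
Since the graph has at least one edge, one color does not suffice.
Chromatic number = 2.

2


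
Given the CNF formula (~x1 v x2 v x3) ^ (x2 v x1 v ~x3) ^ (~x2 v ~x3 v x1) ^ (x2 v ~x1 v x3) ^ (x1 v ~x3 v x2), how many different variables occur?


Identify each distinct variable in the formula.
Variables found: x1, x2, x3.
Total distinct variables = 3.

3


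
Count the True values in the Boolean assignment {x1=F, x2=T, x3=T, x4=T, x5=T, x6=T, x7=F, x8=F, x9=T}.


The weight is the number of variables assigned True.
True variables: x2, x3, x4, x5, x6, x9.
Weight = 6.

6


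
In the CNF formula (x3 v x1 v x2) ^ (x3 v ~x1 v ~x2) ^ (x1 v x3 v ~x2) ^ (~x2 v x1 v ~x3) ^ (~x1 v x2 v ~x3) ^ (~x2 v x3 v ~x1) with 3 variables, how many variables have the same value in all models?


Find all satisfying assignments: 3 model(s).
Check which variables have the same value in every model.
No variable is fixed across all models.
Backbone size = 0.

0


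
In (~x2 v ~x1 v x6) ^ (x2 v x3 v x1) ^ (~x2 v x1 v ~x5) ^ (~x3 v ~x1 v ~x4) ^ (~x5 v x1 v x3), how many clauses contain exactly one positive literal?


A definite clause has exactly one positive literal.
Clause 1: 1 positive -> definite
Clause 2: 3 positive -> not definite
Clause 3: 1 positive -> definite
Clause 4: 0 positive -> not definite
Clause 5: 2 positive -> not definite
Definite clause count = 2.

2


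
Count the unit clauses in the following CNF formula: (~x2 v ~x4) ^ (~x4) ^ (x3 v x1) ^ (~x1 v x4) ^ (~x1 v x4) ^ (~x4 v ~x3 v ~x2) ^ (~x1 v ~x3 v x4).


A unit clause contains exactly one literal.
Unit clauses found: (~x4).
Count = 1.

1


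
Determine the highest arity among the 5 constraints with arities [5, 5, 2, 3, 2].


The arities are: 5, 5, 2, 3, 2.
Scan for the maximum value.
Maximum arity = 5.

5


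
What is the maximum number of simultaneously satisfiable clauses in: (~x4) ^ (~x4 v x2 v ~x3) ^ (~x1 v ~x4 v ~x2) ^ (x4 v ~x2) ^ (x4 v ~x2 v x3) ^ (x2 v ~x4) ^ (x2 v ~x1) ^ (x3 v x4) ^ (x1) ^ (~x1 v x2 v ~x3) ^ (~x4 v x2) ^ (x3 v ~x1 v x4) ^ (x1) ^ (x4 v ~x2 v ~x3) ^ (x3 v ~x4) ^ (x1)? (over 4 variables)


Enumerate all 16 truth assignments.
For each, count how many of the 16 clauses are satisfied.
The formula is not fully satisfiable, so the maximum is below 16.
Maximum simultaneously satisfiable clauses = 14.

14


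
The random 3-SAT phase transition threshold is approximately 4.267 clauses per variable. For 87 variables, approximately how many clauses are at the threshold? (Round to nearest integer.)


The 3-SAT phase transition occurs at approximately 4.267 clauses per variable.
m = 4.267 * 87 = 371.229.
Rounded to nearest integer: 371.

371


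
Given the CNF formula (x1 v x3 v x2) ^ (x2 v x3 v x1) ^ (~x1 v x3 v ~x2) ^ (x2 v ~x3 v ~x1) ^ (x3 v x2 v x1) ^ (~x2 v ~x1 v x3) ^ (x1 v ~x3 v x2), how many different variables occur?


Identify each distinct variable in the formula.
Variables found: x1, x2, x3.
Total distinct variables = 3.

3


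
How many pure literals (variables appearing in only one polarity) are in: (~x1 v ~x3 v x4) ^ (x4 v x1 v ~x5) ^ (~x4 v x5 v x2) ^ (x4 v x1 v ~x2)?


A pure literal appears in only one polarity across all clauses.
Pure literals: x3 (negative only).
Count = 1.

1


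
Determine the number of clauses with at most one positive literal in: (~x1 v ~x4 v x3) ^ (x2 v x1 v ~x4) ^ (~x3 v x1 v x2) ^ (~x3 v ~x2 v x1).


A Horn clause has at most one positive literal.
Clause 1: 1 positive lit(s) -> Horn
Clause 2: 2 positive lit(s) -> not Horn
Clause 3: 2 positive lit(s) -> not Horn
Clause 4: 1 positive lit(s) -> Horn
Total Horn clauses = 2.

2


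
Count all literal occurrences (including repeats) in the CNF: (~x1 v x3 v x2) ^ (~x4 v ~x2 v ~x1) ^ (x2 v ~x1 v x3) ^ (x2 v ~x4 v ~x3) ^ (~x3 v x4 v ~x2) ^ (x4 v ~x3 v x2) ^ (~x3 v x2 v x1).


Clause lengths: 3, 3, 3, 3, 3, 3, 3.
Sum = 3 + 3 + 3 + 3 + 3 + 3 + 3 = 21.

21


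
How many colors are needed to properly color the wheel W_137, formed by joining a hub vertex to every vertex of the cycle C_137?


W_137 consists of the cycle C_137 together with a hub vertex adjacent to every cycle vertex.
The cycle C_137 needs 3 colors (odd cycle -> 3).
The hub is adjacent to every cycle vertex, so it must receive a new color distinct from all of them.
Chromatic number = 3 + 1 = 4.

4


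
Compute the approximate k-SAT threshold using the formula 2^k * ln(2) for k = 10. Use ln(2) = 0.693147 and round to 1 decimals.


Using the asymptotic formula: threshold ~ 2^k * ln(2).
2^10 = 1024.
1024 * 0.693147 = 709.8.

709.8


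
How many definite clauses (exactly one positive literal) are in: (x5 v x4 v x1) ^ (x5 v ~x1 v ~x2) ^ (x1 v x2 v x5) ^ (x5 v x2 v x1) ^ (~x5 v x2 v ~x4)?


A definite clause has exactly one positive literal.
Clause 1: 3 positive -> not definite
Clause 2: 1 positive -> definite
Clause 3: 3 positive -> not definite
Clause 4: 3 positive -> not definite
Clause 5: 1 positive -> definite
Definite clause count = 2.

2


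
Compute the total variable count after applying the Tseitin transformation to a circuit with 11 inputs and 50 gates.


The Tseitin transformation introduces one auxiliary variable per gate.
Total variables = inputs + gates = 11 + 50 = 61.

61


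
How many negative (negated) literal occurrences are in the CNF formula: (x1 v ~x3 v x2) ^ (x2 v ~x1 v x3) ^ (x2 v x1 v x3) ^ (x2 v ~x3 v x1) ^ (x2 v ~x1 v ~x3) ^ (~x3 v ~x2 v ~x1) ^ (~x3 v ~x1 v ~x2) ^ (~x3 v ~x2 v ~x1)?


Scan each clause for negated literals.
Clause 1: 1 negative; Clause 2: 1 negative; Clause 3: 0 negative; Clause 4: 1 negative; Clause 5: 2 negative; Clause 6: 3 negative; Clause 7: 3 negative; Clause 8: 3 negative.
Total negative literal occurrences = 14.

14


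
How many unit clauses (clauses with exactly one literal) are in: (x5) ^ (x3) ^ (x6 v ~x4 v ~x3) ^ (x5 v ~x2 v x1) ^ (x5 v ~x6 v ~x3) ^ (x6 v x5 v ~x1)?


A unit clause contains exactly one literal.
Unit clauses found: (x5), (x3).
Count = 2.

2


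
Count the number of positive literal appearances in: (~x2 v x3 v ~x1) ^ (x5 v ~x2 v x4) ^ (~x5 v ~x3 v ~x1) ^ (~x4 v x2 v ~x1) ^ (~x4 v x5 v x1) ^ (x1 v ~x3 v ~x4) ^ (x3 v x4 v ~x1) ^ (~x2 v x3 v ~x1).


Scan each clause for unnegated literals.
Clause 1: 1 positive; Clause 2: 2 positive; Clause 3: 0 positive; Clause 4: 1 positive; Clause 5: 2 positive; Clause 6: 1 positive; Clause 7: 2 positive; Clause 8: 1 positive.
Total positive literal occurrences = 10.

10


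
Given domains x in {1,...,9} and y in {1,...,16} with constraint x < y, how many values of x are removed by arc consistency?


For the constraint x < y, x needs a supporting value in y's domain.
x can be at most 15 (one less than y's maximum).
Valid x values from domain: 9 out of 9.
Pruned = 9 - 9 = 0.

0


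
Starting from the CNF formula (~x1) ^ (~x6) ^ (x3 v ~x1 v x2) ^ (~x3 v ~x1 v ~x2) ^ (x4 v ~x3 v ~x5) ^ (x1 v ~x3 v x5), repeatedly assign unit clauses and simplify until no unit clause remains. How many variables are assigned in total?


Unit propagation repeatedly assigns the literal in any unit clause, then simplifies.
Assignments in order: x1 = F, x6 = F.
No further unit clauses remain.
Total variables assigned = 2.

2


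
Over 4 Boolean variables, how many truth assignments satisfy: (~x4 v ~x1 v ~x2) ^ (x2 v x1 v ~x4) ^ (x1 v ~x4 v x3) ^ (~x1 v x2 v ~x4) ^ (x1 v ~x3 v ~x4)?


Enumerate all 16 truth assignments over 4 variables.
Test each against every clause.
Satisfying assignments found: 8.

8


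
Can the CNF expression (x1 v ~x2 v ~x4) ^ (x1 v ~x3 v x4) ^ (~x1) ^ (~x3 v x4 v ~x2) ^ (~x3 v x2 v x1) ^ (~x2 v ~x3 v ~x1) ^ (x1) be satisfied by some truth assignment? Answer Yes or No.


Check all 16 possible truth assignments.
Number of satisfying assignments found: 0.
The formula is unsatisfiable.

No


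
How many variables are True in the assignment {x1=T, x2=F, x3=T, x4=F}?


The weight is the number of variables assigned True.
True variables: x1, x3.
Weight = 2.

2


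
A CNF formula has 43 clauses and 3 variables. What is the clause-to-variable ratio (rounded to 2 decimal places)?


Clause-to-variable ratio = clauses / variables.
43 / 3 = 14.33.

14.33


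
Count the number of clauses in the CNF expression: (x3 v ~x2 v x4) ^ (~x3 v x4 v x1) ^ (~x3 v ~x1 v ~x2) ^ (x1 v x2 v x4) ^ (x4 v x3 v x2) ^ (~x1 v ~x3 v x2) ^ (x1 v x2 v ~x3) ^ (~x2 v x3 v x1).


Each group enclosed in parentheses joined by ^ is one clause.
Counting the conjuncts: 8 clauses.

8


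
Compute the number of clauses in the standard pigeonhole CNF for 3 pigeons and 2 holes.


The PHP encoding has two parts:
1) At-least-one-hole clauses: 3 (one per pigeon, each with 2 literals).
2) At-most-one-pigeon-per-hole clauses: 2 holes * C(3,2) = 2 * 3 = 6.
Total clauses = 3 + 6 = 9.

9


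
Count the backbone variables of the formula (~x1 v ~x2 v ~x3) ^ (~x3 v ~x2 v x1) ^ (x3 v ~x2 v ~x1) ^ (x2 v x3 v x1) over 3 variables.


Find all satisfying assignments: 4 model(s).
Check which variables have the same value in every model.
No variable is fixed across all models.
Backbone size = 0.

0


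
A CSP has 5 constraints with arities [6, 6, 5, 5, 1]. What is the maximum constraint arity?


The arities are: 6, 6, 5, 5, 1.
Scan for the maximum value.
Maximum arity = 6.

6


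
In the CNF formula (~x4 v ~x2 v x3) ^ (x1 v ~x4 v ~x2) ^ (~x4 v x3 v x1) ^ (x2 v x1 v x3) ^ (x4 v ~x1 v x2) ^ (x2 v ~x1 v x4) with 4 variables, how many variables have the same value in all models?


Find all satisfying assignments: 9 model(s).
Check which variables have the same value in every model.
No variable is fixed across all models.
Backbone size = 0.

0


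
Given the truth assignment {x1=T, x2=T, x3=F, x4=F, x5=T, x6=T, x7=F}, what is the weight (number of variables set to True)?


The weight is the number of variables assigned True.
True variables: x1, x2, x5, x6.
Weight = 4.

4


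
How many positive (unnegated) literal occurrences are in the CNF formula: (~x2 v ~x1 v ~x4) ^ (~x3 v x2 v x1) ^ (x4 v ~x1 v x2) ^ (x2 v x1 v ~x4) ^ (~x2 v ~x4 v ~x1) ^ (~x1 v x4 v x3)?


Scan each clause for unnegated literals.
Clause 1: 0 positive; Clause 2: 2 positive; Clause 3: 2 positive; Clause 4: 2 positive; Clause 5: 0 positive; Clause 6: 2 positive.
Total positive literal occurrences = 8.

8


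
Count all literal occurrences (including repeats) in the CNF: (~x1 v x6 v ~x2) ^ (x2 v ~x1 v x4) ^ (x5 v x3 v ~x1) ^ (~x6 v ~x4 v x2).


Clause lengths: 3, 3, 3, 3.
Sum = 3 + 3 + 3 + 3 = 12.

12


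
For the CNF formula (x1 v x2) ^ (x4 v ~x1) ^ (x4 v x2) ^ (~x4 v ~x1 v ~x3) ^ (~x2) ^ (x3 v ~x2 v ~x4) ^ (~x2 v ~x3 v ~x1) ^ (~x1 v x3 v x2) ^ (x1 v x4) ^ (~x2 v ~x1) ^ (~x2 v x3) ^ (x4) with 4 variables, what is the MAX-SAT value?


Enumerate all 16 truth assignments.
For each, count how many of the 12 clauses are satisfied.
The formula is not fully satisfiable, so the maximum is below 12.
Maximum simultaneously satisfiable clauses = 11.

11


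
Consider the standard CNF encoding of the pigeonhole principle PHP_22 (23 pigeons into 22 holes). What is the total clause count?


The PHP encoding has two parts:
1) At-least-one-hole clauses: 23 (one per pigeon, each with 22 literals).
2) At-most-one-pigeon-per-hole clauses: 22 holes * C(23,2) = 22 * 253 = 5566.
Total clauses = 23 + 5566 = 5589.

5589


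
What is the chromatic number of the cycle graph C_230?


A cycle on an even number of vertices is bipartite: alternate two colors around the cycle.
Since 230 is even, two colors suffice, and at least two are needed because the graph has edges.
Chromatic number = 2.

2


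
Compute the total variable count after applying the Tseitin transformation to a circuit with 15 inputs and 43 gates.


The Tseitin transformation introduces one auxiliary variable per gate.
Total variables = inputs + gates = 15 + 43 = 58.

58


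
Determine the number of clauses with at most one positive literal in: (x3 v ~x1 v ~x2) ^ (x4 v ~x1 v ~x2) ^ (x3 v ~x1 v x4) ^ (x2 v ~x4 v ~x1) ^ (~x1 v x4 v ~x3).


A Horn clause has at most one positive literal.
Clause 1: 1 positive lit(s) -> Horn
Clause 2: 1 positive lit(s) -> Horn
Clause 3: 2 positive lit(s) -> not Horn
Clause 4: 1 positive lit(s) -> Horn
Clause 5: 1 positive lit(s) -> Horn
Total Horn clauses = 4.

4


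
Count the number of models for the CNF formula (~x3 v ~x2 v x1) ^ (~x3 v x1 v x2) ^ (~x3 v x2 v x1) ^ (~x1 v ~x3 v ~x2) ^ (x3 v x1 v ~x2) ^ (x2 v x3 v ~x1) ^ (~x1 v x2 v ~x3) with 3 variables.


Enumerate all 8 truth assignments over 3 variables.
Test each against every clause.
Satisfying assignments found: 2.

2


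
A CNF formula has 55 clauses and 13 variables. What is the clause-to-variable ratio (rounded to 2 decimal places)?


Clause-to-variable ratio = clauses / variables.
55 / 13 = 4.23.

4.23


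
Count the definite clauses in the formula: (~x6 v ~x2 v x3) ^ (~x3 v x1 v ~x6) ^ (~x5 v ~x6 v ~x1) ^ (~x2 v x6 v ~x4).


A definite clause has exactly one positive literal.
Clause 1: 1 positive -> definite
Clause 2: 1 positive -> definite
Clause 3: 0 positive -> not definite
Clause 4: 1 positive -> definite
Definite clause count = 3.

3


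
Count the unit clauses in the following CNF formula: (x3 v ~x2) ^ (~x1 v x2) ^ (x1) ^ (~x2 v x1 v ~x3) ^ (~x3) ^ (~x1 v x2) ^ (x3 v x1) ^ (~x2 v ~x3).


A unit clause contains exactly one literal.
Unit clauses found: (x1), (~x3).
Count = 2.

2


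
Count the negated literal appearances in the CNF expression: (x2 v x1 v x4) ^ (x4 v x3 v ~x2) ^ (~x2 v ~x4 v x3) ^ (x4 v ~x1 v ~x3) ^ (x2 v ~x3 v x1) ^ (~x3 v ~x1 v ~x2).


Scan each clause for negated literals.
Clause 1: 0 negative; Clause 2: 1 negative; Clause 3: 2 negative; Clause 4: 2 negative; Clause 5: 1 negative; Clause 6: 3 negative.
Total negative literal occurrences = 9.

9


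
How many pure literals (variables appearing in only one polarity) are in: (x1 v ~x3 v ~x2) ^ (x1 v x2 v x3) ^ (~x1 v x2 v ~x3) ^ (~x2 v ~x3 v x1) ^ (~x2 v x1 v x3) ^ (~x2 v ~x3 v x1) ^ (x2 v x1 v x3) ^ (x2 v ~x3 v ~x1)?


A pure literal appears in only one polarity across all clauses.
No pure literals found.
Count = 0.

0


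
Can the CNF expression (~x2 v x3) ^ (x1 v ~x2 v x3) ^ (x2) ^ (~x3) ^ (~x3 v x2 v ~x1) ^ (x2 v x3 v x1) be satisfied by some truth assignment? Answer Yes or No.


Check all 8 possible truth assignments.
Number of satisfying assignments found: 0.
The formula is unsatisfiable.

No


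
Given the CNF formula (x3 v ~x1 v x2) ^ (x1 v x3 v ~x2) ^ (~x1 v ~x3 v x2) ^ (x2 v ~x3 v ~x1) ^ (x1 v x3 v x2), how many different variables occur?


Identify each distinct variable in the formula.
Variables found: x1, x2, x3.
Total distinct variables = 3.

3


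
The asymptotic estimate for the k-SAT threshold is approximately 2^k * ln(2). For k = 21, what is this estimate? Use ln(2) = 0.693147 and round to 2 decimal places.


Using the asymptotic formula: threshold ~ 2^k * ln(2).
2^21 = 2097152.
2097152 * 0.693147 = 1453634.62.

1453634.62


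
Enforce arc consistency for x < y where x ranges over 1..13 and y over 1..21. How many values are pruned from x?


For the constraint x < y, x needs a supporting value in y's domain.
x can be at most 20 (one less than y's maximum).
Valid x values from domain: 13 out of 13.
Pruned = 13 - 13 = 0.

0


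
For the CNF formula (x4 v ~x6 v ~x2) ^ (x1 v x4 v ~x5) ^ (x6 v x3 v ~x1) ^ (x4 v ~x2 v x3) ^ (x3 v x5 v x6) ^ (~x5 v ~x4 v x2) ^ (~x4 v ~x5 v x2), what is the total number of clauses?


Each group enclosed in parentheses joined by ^ is one clause.
Counting the conjuncts: 7 clauses.

7


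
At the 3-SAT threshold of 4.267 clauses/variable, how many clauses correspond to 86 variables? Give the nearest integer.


The 3-SAT phase transition occurs at approximately 4.267 clauses per variable.
m = 4.267 * 86 = 366.962.
Rounded to nearest integer: 367.

367


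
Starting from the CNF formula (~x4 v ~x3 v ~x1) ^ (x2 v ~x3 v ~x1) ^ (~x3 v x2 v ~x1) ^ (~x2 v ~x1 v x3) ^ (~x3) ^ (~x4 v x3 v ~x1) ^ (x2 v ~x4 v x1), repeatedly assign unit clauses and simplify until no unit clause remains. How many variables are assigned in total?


Unit propagation repeatedly assigns the literal in any unit clause, then simplifies.
Assignments in order: x3 = F.
No further unit clauses remain.
Total variables assigned = 1.

1


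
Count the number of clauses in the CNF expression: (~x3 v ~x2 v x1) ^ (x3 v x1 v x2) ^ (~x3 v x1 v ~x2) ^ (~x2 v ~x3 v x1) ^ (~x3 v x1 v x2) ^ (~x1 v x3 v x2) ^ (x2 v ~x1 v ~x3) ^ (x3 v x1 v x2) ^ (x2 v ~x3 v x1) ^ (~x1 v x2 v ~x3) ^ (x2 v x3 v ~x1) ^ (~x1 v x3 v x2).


Each group enclosed in parentheses joined by ^ is one clause.
Counting the conjuncts: 12 clauses.

12


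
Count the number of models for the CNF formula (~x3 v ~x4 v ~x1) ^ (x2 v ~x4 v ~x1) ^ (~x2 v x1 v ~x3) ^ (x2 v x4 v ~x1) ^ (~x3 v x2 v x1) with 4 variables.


Enumerate all 16 truth assignments over 4 variables.
Test each against every clause.
Satisfying assignments found: 7.

7


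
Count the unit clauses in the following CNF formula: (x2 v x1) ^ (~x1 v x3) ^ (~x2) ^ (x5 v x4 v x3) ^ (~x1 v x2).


A unit clause contains exactly one literal.
Unit clauses found: (~x2).
Count = 1.

1


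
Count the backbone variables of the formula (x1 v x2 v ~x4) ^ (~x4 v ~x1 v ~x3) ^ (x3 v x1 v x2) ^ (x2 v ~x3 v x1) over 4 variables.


Find all satisfying assignments: 10 model(s).
Check which variables have the same value in every model.
No variable is fixed across all models.
Backbone size = 0.

0


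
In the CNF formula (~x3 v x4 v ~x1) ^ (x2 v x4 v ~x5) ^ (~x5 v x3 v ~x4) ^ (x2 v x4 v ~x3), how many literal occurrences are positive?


Scan each clause for unnegated literals.
Clause 1: 1 positive; Clause 2: 2 positive; Clause 3: 1 positive; Clause 4: 2 positive.
Total positive literal occurrences = 6.

6


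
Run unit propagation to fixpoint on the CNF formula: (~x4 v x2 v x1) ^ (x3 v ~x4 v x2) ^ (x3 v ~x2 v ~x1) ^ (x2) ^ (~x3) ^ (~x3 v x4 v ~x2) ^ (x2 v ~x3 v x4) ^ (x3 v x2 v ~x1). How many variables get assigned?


Unit propagation repeatedly assigns the literal in any unit clause, then simplifies.
Assignments in order: x2 = T, x3 = F, x1 = F.
No further unit clauses remain.
Total variables assigned = 3.

3


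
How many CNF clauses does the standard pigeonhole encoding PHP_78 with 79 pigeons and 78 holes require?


The PHP encoding has two parts:
1) At-least-one-hole clauses: 79 (one per pigeon, each with 78 literals).
2) At-most-one-pigeon-per-hole clauses: 78 holes * C(79,2) = 78 * 3081 = 240318.
Total clauses = 79 + 240318 = 240397.

240397


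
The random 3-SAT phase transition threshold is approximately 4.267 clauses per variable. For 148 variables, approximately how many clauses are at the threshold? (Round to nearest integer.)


The 3-SAT phase transition occurs at approximately 4.267 clauses per variable.
m = 4.267 * 148 = 631.516.
Rounded to nearest integer: 632.

632


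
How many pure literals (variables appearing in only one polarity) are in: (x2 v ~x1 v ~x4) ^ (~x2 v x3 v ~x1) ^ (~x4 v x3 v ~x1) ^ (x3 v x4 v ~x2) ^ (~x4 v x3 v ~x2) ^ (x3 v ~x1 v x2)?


A pure literal appears in only one polarity across all clauses.
Pure literals: x1 (negative only), x3 (positive only).
Count = 2.

2


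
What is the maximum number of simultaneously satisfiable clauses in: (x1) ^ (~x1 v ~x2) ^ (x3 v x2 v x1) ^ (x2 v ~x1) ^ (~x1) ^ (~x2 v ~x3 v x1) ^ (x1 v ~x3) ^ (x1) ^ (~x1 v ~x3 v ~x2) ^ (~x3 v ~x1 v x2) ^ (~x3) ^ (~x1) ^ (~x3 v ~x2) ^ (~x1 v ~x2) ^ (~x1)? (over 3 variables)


Enumerate all 8 truth assignments.
For each, count how many of the 15 clauses are satisfied.
The formula is not fully satisfiable, so the maximum is below 15.
Maximum simultaneously satisfiable clauses = 13.

13


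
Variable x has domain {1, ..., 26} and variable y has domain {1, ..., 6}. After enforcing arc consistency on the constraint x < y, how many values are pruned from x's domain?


For the constraint x < y, x needs a supporting value in y's domain.
x can be at most 5 (one less than y's maximum).
Valid x values from domain: 5 out of 26.
Pruned = 26 - 5 = 21.

21


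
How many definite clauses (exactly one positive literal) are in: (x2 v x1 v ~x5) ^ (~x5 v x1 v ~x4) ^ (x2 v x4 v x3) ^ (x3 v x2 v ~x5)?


A definite clause has exactly one positive literal.
Clause 1: 2 positive -> not definite
Clause 2: 1 positive -> definite
Clause 3: 3 positive -> not definite
Clause 4: 2 positive -> not definite
Definite clause count = 1.

1


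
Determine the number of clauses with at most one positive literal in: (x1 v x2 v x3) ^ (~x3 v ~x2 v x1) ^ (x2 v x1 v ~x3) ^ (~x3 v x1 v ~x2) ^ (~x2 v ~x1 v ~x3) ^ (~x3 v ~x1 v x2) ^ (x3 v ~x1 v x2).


A Horn clause has at most one positive literal.
Clause 1: 3 positive lit(s) -> not Horn
Clause 2: 1 positive lit(s) -> Horn
Clause 3: 2 positive lit(s) -> not Horn
Clause 4: 1 positive lit(s) -> Horn
Clause 5: 0 positive lit(s) -> Horn
Clause 6: 1 positive lit(s) -> Horn
Clause 7: 2 positive lit(s) -> not Horn
Total Horn clauses = 4.

4


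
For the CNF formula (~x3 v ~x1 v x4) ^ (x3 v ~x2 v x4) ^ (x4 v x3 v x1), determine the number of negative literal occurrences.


Scan each clause for negated literals.
Clause 1: 2 negative; Clause 2: 1 negative; Clause 3: 0 negative.
Total negative literal occurrences = 3.

3


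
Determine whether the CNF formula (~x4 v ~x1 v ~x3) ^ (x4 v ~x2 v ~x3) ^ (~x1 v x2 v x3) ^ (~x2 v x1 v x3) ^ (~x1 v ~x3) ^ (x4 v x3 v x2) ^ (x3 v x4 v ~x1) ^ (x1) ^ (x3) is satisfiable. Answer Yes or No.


Check all 16 possible truth assignments.
Number of satisfying assignments found: 0.
The formula is unsatisfiable.

No


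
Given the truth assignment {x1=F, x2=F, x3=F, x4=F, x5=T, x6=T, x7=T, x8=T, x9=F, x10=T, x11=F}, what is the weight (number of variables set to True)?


The weight is the number of variables assigned True.
True variables: x5, x6, x7, x8, x10.
Weight = 5.

5


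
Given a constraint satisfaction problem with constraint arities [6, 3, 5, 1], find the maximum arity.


The arities are: 6, 3, 5, 1.
Scan for the maximum value.
Maximum arity = 6.

6


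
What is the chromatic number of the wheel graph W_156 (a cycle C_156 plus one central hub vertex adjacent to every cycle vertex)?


W_156 consists of the cycle C_156 together with a hub vertex adjacent to every cycle vertex.
The cycle C_156 needs 2 colors (even cycle -> 2).
The hub is adjacent to every cycle vertex, so it must receive a new color distinct from all of them.
Chromatic number = 2 + 1 = 3.

3


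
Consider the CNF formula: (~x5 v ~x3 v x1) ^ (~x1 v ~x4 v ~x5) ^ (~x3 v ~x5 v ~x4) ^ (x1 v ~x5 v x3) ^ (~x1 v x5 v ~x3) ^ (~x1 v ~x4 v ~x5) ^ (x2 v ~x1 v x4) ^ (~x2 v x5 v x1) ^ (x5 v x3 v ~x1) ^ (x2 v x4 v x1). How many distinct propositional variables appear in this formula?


Identify each distinct variable in the formula.
Variables found: x1, x2, x3, x4, x5.
Total distinct variables = 5.

5


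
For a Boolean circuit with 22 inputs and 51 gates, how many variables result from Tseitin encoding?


The Tseitin transformation introduces one auxiliary variable per gate.
Total variables = inputs + gates = 22 + 51 = 73.

73


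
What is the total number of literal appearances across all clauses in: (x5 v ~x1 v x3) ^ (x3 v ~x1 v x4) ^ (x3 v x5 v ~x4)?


Clause lengths: 3, 3, 3.
Sum = 3 + 3 + 3 = 9.

9


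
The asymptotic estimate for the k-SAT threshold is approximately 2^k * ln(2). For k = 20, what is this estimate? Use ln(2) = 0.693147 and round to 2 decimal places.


Using the asymptotic formula: threshold ~ 2^k * ln(2).
2^20 = 1048576.
1048576 * 0.693147 = 726817.31.

726817.31


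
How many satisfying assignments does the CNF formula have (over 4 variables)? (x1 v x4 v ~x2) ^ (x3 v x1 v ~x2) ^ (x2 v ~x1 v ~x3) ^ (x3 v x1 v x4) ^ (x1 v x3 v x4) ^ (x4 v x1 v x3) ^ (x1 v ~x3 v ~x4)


Enumerate all 16 truth assignments over 4 variables.
Test each against every clause.
Satisfying assignments found: 8.

8


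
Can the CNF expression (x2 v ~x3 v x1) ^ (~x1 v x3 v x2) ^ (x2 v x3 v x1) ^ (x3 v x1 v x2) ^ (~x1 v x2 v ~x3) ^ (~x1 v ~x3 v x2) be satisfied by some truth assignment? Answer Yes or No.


Check all 8 possible truth assignments.
Number of satisfying assignments found: 4.
The formula is satisfiable.

Yes


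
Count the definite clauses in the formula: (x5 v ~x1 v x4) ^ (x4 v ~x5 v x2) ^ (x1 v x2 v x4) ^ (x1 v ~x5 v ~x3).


A definite clause has exactly one positive literal.
Clause 1: 2 positive -> not definite
Clause 2: 2 positive -> not definite
Clause 3: 3 positive -> not definite
Clause 4: 1 positive -> definite
Definite clause count = 1.

1


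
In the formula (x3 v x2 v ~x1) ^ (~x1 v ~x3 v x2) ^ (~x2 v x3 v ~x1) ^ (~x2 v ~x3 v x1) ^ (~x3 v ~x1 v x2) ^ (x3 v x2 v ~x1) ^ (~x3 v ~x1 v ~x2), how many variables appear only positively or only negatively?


A pure literal appears in only one polarity across all clauses.
No pure literals found.
Count = 0.

0


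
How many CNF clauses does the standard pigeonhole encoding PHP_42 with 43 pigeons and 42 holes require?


The PHP encoding has two parts:
1) At-least-one-hole clauses: 43 (one per pigeon, each with 42 literals).
2) At-most-one-pigeon-per-hole clauses: 42 holes * C(43,2) = 42 * 903 = 37926.
Total clauses = 43 + 37926 = 37969.

37969


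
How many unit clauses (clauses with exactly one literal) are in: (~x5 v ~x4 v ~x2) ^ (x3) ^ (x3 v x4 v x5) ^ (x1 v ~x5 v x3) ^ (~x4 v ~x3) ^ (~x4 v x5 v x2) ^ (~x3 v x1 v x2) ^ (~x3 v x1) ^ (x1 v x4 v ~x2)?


A unit clause contains exactly one literal.
Unit clauses found: (x3).
Count = 1.

1


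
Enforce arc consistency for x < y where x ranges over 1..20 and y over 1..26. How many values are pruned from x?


For the constraint x < y, x needs a supporting value in y's domain.
x can be at most 25 (one less than y's maximum).
Valid x values from domain: 20 out of 20.
Pruned = 20 - 20 = 0.

0


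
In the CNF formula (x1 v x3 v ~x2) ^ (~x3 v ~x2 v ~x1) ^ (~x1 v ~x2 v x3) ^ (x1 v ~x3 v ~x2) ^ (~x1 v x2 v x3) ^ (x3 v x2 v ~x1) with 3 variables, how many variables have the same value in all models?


Find all satisfying assignments: 3 model(s).
Check which variables have the same value in every model.
Fixed variables: x2=F.
Backbone size = 1.

1


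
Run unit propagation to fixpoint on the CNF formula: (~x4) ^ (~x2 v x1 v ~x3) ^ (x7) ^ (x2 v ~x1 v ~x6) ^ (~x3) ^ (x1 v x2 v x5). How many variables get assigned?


Unit propagation repeatedly assigns the literal in any unit clause, then simplifies.
Assignments in order: x4 = F, x7 = T, x3 = F.
No further unit clauses remain.
Total variables assigned = 3.

3


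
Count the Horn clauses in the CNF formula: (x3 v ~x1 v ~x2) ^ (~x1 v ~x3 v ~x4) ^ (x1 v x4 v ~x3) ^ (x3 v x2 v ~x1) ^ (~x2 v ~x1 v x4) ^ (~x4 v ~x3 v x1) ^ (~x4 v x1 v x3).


A Horn clause has at most one positive literal.
Clause 1: 1 positive lit(s) -> Horn
Clause 2: 0 positive lit(s) -> Horn
Clause 3: 2 positive lit(s) -> not Horn
Clause 4: 2 positive lit(s) -> not Horn
Clause 5: 1 positive lit(s) -> Horn
Clause 6: 1 positive lit(s) -> Horn
Clause 7: 2 positive lit(s) -> not Horn
Total Horn clauses = 4.

4


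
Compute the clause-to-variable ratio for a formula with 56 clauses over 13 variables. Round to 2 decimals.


Clause-to-variable ratio = clauses / variables.
56 / 13 = 4.31.

4.31


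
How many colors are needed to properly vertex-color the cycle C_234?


A cycle on an even number of vertices is bipartite: alternate two colors around the cycle.
Since 234 is even, two colors suffice, and at least two are needed because the graph has edges.
Chromatic number = 2.

2


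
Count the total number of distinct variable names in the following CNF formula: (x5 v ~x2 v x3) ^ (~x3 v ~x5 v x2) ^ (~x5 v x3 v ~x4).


Identify each distinct variable in the formula.
Variables found: x2, x3, x4, x5.
Total distinct variables = 4.

4


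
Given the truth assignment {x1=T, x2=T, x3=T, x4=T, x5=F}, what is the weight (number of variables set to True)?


The weight is the number of variables assigned True.
True variables: x1, x2, x3, x4.
Weight = 4.

4


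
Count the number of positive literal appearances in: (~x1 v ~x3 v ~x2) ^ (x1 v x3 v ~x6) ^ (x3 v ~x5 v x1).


Scan each clause for unnegated literals.
Clause 1: 0 positive; Clause 2: 2 positive; Clause 3: 2 positive.
Total positive literal occurrences = 4.

4


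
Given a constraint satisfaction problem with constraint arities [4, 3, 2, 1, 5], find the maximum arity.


The arities are: 4, 3, 2, 1, 5.
Scan for the maximum value.
Maximum arity = 5.

5


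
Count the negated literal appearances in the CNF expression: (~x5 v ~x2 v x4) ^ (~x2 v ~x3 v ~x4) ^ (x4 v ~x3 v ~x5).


Scan each clause for negated literals.
Clause 1: 2 negative; Clause 2: 3 negative; Clause 3: 2 negative.
Total negative literal occurrences = 7.

7


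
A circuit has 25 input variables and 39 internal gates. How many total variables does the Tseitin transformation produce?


The Tseitin transformation introduces one auxiliary variable per gate.
Total variables = inputs + gates = 25 + 39 = 64.

64


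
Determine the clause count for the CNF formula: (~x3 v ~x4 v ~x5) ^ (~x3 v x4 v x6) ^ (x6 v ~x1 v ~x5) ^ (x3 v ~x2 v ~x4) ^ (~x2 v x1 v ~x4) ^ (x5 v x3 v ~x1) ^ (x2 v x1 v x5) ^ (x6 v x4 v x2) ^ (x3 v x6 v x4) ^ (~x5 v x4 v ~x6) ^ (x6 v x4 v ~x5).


Each group enclosed in parentheses joined by ^ is one clause.
Counting the conjuncts: 11 clauses.

11


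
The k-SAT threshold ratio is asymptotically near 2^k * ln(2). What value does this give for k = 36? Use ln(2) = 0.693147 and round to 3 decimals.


Using the asymptotic formula: threshold ~ 2^k * ln(2).
2^36 = 68719476736.
68719476736 * 0.693147 = 47632699141.128.

47632699141.128


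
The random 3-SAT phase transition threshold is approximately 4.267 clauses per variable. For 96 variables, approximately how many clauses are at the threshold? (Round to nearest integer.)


The 3-SAT phase transition occurs at approximately 4.267 clauses per variable.
m = 4.267 * 96 = 409.632.
Rounded to nearest integer: 410.

410


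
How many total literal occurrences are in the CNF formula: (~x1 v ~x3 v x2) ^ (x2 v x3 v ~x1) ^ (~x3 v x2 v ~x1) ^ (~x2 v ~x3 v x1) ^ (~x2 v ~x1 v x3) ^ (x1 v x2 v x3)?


Clause lengths: 3, 3, 3, 3, 3, 3.
Sum = 3 + 3 + 3 + 3 + 3 + 3 = 18.

18


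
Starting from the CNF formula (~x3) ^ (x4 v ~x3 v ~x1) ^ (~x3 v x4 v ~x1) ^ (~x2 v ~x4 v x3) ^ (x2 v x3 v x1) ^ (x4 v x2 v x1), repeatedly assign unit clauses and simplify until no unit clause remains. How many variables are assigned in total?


Unit propagation repeatedly assigns the literal in any unit clause, then simplifies.
Assignments in order: x3 = F.
No further unit clauses remain.
Total variables assigned = 1.

1


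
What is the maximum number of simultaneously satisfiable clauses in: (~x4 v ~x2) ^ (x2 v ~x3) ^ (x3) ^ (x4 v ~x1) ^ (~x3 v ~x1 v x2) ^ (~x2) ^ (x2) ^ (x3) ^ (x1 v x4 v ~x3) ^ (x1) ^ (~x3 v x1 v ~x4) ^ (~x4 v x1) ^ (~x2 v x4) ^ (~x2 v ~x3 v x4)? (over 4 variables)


Enumerate all 16 truth assignments.
For each, count how many of the 14 clauses are satisfied.
The formula is not fully satisfiable, so the maximum is below 14.
Maximum simultaneously satisfiable clauses = 12.

12


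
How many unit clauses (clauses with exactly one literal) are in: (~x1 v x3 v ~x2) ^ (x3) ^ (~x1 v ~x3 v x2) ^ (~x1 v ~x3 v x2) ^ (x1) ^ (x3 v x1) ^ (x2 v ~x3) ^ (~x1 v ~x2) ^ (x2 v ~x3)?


A unit clause contains exactly one literal.
Unit clauses found: (x3), (x1).
Count = 2.

2


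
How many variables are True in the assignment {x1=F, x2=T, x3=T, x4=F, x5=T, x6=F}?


The weight is the number of variables assigned True.
True variables: x2, x3, x5.
Weight = 3.

3


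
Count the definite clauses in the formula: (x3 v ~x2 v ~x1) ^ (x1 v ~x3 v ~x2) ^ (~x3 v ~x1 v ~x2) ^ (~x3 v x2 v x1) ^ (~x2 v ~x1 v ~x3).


A definite clause has exactly one positive literal.
Clause 1: 1 positive -> definite
Clause 2: 1 positive -> definite
Clause 3: 0 positive -> not definite
Clause 4: 2 positive -> not definite
Clause 5: 0 positive -> not definite
Definite clause count = 2.

2


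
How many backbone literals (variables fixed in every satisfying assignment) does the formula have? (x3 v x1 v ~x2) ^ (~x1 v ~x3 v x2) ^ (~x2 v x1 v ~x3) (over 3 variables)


Find all satisfying assignments: 5 model(s).
Check which variables have the same value in every model.
No variable is fixed across all models.
Backbone size = 0.

0


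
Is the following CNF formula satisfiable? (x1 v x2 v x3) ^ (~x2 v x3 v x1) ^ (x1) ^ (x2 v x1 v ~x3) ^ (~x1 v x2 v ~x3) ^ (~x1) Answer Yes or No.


Check all 8 possible truth assignments.
Number of satisfying assignments found: 0.
The formula is unsatisfiable.

No


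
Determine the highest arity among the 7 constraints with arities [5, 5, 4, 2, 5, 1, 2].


The arities are: 5, 5, 4, 2, 5, 1, 2.
Scan for the maximum value.
Maximum arity = 5.

5


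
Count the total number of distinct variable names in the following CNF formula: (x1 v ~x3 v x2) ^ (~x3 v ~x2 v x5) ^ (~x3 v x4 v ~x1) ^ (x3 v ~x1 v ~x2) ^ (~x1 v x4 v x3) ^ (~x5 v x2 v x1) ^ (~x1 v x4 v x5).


Identify each distinct variable in the formula.
Variables found: x1, x2, x3, x4, x5.
Total distinct variables = 5.

5


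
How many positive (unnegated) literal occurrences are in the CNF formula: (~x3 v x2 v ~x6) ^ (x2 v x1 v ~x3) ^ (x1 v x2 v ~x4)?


Scan each clause for unnegated literals.
Clause 1: 1 positive; Clause 2: 2 positive; Clause 3: 2 positive.
Total positive literal occurrences = 5.

5


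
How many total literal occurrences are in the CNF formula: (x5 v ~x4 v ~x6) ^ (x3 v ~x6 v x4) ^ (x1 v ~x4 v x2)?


Clause lengths: 3, 3, 3.
Sum = 3 + 3 + 3 = 9.

9


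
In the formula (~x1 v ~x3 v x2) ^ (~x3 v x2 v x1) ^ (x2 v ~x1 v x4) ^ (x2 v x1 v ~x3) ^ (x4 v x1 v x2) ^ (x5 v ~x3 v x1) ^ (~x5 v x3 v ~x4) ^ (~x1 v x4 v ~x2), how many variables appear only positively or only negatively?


A pure literal appears in only one polarity across all clauses.
No pure literals found.
Count = 0.

0
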